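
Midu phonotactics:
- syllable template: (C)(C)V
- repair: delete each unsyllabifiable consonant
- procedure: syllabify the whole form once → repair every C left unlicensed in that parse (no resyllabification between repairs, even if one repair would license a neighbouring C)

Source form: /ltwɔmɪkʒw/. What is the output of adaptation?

Under (C)(C)V, the unsyllabifiable consonants are /l/, /k/, /ʒ/, /w/ (no codas are permitted; onsets may contain at most 2 consonants).
Deletion applies to /l/, /k/, /ʒ/, /w/.

twɔmɪ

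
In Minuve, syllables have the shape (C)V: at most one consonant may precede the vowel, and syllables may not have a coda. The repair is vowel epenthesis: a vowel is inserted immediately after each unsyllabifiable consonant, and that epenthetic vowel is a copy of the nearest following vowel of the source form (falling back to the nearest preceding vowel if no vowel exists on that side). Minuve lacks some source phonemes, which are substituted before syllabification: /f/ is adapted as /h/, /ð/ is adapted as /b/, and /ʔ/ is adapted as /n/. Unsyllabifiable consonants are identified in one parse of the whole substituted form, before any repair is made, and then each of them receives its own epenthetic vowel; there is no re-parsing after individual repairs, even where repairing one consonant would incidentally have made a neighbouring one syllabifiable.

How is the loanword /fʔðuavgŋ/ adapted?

hunubuavagaŋa

Substitution: /f/ → /h/, /ʔ/ → /n/, /ð/ → /b/, giving /hnbuavgŋ/.
Syllabifying with onset maximization leaves /h/, /n/, /v/, /g/, /ŋ/ stranded (no codas are permitted; onsets are limited to one consonant).
Epenthesis after each stranded consonant: /h/ → /hu/, /n/ → /nu/, /v/ → /va/, /g/ → /ga/, /ŋ/ → /ŋa/.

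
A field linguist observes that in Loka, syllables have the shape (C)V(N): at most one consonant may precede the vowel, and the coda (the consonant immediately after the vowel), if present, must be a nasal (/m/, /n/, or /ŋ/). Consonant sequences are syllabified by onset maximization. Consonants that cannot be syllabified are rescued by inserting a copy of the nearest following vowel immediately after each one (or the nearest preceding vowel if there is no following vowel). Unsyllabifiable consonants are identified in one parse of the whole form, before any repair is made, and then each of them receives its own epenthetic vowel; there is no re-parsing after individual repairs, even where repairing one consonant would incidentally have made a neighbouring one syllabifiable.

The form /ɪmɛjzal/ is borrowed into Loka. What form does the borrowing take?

The consonants /j/, /l/ cannot be parsed into a legal (C)V(N) syllable (only a nasal (/m/, /n/, or /ŋ/) is licensed in coda position; onsets are limited to one consonant).
Inserting the epenthetic vowel yields /j/ → /ja/, /l/ → /la/.

ɪmɛjazala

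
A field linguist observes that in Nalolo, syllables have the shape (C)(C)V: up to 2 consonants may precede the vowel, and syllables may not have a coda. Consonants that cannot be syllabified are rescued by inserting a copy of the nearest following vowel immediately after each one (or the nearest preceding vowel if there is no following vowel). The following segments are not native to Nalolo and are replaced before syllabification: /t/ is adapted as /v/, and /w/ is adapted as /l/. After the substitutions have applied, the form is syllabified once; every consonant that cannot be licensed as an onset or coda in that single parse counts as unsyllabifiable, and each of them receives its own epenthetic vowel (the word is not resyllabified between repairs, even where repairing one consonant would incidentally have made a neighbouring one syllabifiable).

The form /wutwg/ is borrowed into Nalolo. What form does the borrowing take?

luvulugu

Substitution: /w/ → /l/, /t/ → /v/, giving /luvlg/.
Under (C)(C)V, the unsyllabifiable consonants are /v/, /l/, /g/ (no codas are permitted; onsets may contain at most 2 consonants).
Epenthesis after each stranded consonant: /v/ → /vu/, /l/ → /lu/, /g/ → /gu/.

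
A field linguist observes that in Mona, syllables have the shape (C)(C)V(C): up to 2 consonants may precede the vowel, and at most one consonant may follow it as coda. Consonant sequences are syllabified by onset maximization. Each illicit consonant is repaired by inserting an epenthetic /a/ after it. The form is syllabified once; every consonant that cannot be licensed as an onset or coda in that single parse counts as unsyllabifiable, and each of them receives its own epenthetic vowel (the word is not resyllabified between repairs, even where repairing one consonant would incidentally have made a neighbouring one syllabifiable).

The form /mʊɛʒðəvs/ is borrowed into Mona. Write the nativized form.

mʊɛʒðəvsa

Under (C)(C)V(C), the unsyllabifiable consonants are /s/ (at most one coda consonant is licensed; onsets may contain at most 2 consonants).
Epenthesis after each stranded consonant: /s/ → /sa/.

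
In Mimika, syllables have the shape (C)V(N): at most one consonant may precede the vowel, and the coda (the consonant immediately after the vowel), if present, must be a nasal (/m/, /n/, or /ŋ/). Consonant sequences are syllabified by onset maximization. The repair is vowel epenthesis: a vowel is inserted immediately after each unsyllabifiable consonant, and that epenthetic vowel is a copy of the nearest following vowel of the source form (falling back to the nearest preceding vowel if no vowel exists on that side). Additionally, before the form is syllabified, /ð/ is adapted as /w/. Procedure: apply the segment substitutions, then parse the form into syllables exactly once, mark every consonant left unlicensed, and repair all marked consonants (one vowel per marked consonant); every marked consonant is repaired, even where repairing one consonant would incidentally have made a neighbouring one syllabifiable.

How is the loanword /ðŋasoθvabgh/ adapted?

waŋasoθavabagaha

Substitution: /ð/ → /w/, giving /wŋasoθvabgh/.
Under (C)V(N), the unsyllabifiable consonants are /w/, /θ/, /b/, /g/, /h/ (only a nasal (/m/, /n/, or /ŋ/) is licensed in coda position; onsets are limited to one consonant).
Each unlicensed consonant becomes the onset of a new syllable: /w/ → /wa/, /θ/ → /θa/, /b/ → /ba/, /g/ → /ga/, /h/ → /ha/.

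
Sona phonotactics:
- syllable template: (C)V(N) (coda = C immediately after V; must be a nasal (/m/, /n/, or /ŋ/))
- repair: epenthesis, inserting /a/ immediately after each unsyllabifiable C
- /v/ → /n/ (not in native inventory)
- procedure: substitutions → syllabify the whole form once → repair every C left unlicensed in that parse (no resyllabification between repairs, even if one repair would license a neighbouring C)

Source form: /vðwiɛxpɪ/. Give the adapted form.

naðawiɛxapɪ

Substitution: /v/ → /n/, giving /nðwiɛxpɪ/.
Under (C)V(N), the unsyllabifiable consonants are /n/, /ð/, /x/ (only a nasal (/m/, /n/, or /ŋ/) is licensed in coda position; onsets are limited to one consonant).
Inserting the epenthetic vowel yields /n/ → /na/, /ð/ → /ða/, /x/ → /xa/.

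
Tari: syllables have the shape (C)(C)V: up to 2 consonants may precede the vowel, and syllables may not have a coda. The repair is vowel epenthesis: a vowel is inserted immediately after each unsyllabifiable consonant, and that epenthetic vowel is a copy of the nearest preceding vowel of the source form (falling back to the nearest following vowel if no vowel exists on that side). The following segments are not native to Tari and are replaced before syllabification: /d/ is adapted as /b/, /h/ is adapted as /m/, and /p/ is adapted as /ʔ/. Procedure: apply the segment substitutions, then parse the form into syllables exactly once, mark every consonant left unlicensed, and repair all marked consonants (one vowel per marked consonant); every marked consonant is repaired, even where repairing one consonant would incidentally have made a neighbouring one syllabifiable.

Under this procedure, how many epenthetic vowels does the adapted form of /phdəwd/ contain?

After substitution the input is /ʔmbəwb/.
The unsyllabifiable consonants are /ʔ/, /w/, /b/; each receives one epenthetic vowel.

3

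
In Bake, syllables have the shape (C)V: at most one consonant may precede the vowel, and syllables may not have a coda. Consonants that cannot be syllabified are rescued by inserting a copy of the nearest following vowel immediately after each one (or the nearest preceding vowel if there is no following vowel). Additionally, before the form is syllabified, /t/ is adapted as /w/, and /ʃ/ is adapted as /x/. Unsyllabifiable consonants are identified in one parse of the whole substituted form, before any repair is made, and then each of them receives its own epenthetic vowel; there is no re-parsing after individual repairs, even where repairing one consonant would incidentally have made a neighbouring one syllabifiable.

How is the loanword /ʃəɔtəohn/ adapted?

Substitution: /ʃ/ → /x/, /t/ → /w/, giving /xəɔwəohn/.
The consonants /h/, /n/ cannot be parsed into a legal (C)V syllable (no codas are permitted; onsets are limited to one consonant).
Each unlicensed consonant becomes the onset of a new syllable: /h/ → /ho/, /n/ → /no/.

xəɔwəohono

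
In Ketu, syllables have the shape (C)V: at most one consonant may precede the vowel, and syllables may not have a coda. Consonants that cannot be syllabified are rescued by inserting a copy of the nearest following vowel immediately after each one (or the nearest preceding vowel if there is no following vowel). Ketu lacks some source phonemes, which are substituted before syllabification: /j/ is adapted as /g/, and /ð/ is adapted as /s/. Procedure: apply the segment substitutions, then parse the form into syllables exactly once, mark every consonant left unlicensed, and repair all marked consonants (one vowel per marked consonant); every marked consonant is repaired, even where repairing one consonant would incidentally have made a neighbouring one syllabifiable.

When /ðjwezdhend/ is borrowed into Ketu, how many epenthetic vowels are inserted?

After substitution the input is /sgwezdhend/.
The unsyllabifiable consonants are /s/, /g/, /z/, /d/, /n/, /d/; each receives one epenthetic vowel.

6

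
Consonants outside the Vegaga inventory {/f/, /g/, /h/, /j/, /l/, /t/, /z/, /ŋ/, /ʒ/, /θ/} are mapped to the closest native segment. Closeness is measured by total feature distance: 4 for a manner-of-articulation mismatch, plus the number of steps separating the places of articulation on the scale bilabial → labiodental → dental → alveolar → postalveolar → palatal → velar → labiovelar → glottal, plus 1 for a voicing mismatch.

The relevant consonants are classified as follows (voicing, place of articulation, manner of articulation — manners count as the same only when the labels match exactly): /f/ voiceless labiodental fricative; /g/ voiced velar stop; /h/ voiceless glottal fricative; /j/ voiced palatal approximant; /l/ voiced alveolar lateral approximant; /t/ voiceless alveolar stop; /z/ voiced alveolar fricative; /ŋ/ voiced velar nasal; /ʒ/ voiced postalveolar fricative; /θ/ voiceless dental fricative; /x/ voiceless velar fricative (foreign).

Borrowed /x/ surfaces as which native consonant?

h

/h/ is closest: same manner (fricative), place distance 2 (velar→glottal), same voicing; total 2. Next closest is /ʒ/ at distance 3.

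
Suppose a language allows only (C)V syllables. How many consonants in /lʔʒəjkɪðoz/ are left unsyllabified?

4

Syllabifying with onset maximization leaves /l/, /ʔ/, /j/, /z/ stranded (no codas are permitted; onsets are limited to one consonant).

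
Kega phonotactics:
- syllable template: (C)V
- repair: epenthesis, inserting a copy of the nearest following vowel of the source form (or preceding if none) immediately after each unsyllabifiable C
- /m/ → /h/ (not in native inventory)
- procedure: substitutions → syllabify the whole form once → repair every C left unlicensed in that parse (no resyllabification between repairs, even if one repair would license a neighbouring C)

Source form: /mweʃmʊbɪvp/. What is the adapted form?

heweʃʊhʊbɪvɪpɪ

Substitution: /m/ → /h/, giving /hweʃhʊbɪvp/.
Syllabifying with onset maximization leaves /h/, /ʃ/, /v/, /p/ stranded (no codas are permitted; onsets are limited to one consonant).
Epenthesis after each stranded consonant: /h/ → /he/, /ʃ/ → /ʃʊ/, /v/ → /vɪ/, /p/ → /pɪ/.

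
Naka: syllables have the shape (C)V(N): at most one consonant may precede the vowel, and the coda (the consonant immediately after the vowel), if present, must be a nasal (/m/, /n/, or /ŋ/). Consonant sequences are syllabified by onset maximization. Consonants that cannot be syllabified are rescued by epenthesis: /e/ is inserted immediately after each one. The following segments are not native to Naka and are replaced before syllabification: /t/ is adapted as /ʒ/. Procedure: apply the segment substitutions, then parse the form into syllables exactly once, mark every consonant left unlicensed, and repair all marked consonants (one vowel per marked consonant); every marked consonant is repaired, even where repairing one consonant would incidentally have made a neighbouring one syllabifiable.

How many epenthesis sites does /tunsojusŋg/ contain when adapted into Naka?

After substitution the input is /ʒunsojusŋg/.
The unsyllabifiable consonants are /s/, /ŋ/, /g/; each receives one epenthetic vowel.

3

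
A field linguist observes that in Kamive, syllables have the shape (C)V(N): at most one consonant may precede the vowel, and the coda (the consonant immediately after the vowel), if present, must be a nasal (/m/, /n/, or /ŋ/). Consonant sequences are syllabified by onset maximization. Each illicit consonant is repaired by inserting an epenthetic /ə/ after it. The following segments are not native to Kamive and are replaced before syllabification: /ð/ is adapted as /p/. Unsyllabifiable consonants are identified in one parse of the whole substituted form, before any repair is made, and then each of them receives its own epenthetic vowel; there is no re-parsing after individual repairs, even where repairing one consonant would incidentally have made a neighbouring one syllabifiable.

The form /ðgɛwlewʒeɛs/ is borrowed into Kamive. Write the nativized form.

Substitution: /ð/ → /p/, giving /pgɛwlewʒeɛs/.
Syllabifying with onset maximization leaves /p/, /w/, /w/, /s/ stranded (only a nasal (/m/, /n/, or /ŋ/) is licensed in coda position; onsets are limited to one consonant).
Inserting the epenthetic vowel yields /p/ → /pə/, /w/ → /wə/, /w/ → /wə/, /s/ → /sə/.

pəgɛwəlewəʒeɛsə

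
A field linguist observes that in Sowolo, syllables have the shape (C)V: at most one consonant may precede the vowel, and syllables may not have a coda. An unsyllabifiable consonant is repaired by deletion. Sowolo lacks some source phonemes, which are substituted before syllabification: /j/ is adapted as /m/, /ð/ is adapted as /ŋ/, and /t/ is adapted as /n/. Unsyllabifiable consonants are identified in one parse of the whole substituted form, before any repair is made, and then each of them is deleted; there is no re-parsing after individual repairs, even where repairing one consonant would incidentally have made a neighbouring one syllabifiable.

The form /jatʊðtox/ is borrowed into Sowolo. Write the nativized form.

Substitution: /j/ → /m/, /t/ → /n/, /ð/ → /ŋ/, giving /manʊŋnox/.
The consonants /ŋ/, /x/ cannot be parsed into a legal (C)V syllable (no codas are permitted; onsets are limited to one consonant).
Each unlicensed consonant is deleted: /ŋ/, /x/.

manʊno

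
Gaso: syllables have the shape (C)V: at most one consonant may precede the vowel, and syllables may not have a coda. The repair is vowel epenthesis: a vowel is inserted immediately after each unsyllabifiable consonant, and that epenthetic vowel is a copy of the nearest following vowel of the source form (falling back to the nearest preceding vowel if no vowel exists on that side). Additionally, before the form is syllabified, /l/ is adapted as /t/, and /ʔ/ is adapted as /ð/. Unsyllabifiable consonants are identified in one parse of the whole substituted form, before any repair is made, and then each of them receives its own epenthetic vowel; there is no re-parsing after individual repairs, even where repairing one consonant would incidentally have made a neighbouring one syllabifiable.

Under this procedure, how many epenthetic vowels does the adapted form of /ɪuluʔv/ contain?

2

After substitution the input is /ɪutuðv/.
The unsyllabifiable consonants are /ð/, /v/; each receives one epenthetic vowel.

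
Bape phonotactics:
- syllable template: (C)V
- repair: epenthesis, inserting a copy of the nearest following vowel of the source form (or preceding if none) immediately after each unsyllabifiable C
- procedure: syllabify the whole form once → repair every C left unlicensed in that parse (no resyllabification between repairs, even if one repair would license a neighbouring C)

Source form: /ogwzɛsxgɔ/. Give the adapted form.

Syllabifying with onset maximization leaves /g/, /w/, /s/, /x/ stranded (no codas are permitted; onsets are limited to one consonant).
Each unlicensed consonant becomes the onset of a new syllable: /g/ → /gɛ/, /w/ → /wɛ/, /s/ → /sɔ/, /x/ → /xɔ/.

ogɛwɛzɛsɔxɔgɔ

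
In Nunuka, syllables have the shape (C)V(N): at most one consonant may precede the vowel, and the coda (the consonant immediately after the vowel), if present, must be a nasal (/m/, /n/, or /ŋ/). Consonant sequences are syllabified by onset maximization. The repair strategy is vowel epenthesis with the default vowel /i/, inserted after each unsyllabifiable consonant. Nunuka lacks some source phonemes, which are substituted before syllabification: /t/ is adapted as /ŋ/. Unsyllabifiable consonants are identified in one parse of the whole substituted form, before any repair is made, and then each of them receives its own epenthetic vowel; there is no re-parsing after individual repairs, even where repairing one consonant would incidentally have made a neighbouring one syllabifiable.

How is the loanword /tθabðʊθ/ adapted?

Substitution: /t/ → /ŋ/, giving /ŋθabðʊθ/.
The consonants /ŋ/, /b/, /θ/ cannot be parsed into a legal (C)V(N) syllable (only a nasal (/m/, /n/, or /ŋ/) is licensed in coda position; onsets are limited to one consonant).
Epenthesis after each stranded consonant: /ŋ/ → /ŋi/, /b/ → /bi/, /θ/ → /θi/.

ŋiθabiðʊθi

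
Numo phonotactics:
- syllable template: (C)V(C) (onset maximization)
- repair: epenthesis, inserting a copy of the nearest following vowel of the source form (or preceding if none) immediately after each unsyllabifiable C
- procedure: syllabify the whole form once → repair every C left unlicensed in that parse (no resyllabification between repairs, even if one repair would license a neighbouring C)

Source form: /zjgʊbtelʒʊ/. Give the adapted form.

Syllabifying with onset maximization leaves /z/, /j/ stranded (at most one coda consonant is licensed; onsets are limited to one consonant).
Each unlicensed consonant becomes the onset of a new syllable: /z/ → /zʊ/, /j/ → /jʊ/.

zʊjʊgʊbtelʒʊ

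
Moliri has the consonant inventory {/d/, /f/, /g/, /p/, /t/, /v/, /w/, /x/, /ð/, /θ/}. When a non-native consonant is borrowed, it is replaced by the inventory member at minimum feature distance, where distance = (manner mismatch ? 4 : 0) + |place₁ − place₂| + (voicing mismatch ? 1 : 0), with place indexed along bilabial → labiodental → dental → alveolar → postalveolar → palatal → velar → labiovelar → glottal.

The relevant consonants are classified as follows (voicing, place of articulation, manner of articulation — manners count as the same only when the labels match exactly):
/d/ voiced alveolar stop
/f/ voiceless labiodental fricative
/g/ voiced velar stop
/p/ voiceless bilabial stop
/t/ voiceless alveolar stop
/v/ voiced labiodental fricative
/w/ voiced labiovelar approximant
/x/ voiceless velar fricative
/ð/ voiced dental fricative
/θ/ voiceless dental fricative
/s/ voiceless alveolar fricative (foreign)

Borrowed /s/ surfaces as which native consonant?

/θ/ is closest: same manner (fricative), place distance 1 (alveolar→dental), same voicing; total 1. Next closest is /f/ at distance 2.

θ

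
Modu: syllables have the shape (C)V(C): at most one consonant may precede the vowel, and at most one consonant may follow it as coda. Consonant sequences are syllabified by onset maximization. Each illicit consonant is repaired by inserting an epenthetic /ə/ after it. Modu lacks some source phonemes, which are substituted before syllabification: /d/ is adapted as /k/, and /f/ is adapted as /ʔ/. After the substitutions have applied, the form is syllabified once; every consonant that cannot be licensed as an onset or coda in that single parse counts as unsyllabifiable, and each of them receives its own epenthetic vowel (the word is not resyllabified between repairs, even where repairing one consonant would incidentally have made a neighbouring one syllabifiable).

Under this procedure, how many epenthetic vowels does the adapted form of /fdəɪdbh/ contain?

After substitution the input is /ʔkəɪkbh/.
The unsyllabifiable consonants are /ʔ/, /b/, /h/; each receives one epenthetic vowel.

3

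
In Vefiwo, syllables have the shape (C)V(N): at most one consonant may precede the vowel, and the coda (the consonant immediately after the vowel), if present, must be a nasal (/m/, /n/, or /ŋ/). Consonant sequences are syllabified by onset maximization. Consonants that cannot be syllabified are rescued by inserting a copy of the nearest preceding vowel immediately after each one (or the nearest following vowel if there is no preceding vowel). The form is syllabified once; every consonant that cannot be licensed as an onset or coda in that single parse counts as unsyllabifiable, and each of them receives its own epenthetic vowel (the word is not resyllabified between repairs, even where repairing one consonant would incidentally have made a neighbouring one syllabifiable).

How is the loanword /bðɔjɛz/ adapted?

Syllabifying with onset maximization leaves /b/, /z/ stranded (only a nasal (/m/, /n/, or /ŋ/) is licensed in coda position; onsets are limited to one consonant).
Epenthesis after each stranded consonant: /b/ → /bɔ/, /z/ → /zɛ/.

bɔðɔjɛzɛ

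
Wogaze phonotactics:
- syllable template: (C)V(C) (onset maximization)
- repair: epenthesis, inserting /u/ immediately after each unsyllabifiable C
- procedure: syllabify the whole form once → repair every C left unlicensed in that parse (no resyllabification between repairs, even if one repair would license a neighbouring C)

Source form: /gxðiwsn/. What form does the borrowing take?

guxuðiwsunu

Syllabifying with onset maximization leaves /g/, /x/, /s/, /n/ stranded (at most one coda consonant is licensed; onsets are limited to one consonant).
Each unlicensed consonant becomes the onset of a new syllable: /g/ → /gu/, /x/ → /xu/, /s/ → /su/, /n/ → /nu/.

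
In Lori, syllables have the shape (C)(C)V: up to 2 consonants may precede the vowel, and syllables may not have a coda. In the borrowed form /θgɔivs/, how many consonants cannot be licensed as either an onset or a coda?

2

Under (C)(C)V, the unsyllabifiable consonants are /v/, /s/ (no codas are permitted; onsets may contain at most 2 consonants).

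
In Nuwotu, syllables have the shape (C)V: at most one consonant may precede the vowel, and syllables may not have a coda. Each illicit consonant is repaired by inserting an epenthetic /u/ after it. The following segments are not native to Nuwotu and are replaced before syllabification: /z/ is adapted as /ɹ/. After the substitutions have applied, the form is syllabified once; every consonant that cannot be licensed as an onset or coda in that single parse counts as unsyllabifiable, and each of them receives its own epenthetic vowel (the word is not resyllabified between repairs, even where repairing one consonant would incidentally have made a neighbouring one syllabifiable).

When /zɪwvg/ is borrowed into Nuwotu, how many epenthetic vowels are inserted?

3

After substitution the input is /ɹɪwvg/.
The unsyllabifiable consonants are /w/, /v/, /g/; each receives one epenthetic vowel.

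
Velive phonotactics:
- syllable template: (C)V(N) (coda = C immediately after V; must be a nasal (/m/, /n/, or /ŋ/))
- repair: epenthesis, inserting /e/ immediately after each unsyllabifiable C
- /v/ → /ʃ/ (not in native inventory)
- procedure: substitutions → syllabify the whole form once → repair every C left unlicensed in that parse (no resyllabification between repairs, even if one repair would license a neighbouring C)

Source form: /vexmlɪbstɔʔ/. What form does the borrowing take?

Substitution: /v/ → /ʃ/, giving /ʃexmlɪbstɔʔ/.
The consonants /x/, /m/, /b/, /s/, /ʔ/ cannot be parsed into a legal (C)V(N) syllable (only a nasal (/m/, /n/, or /ŋ/) is licensed in coda position; onsets are limited to one consonant).
Each unlicensed consonant becomes the onset of a new syllable: /x/ → /xe/, /m/ → /me/, /b/ → /be/, /s/ → /se/, /ʔ/ → /ʔe/.

ʃexemelɪbesetɔʔe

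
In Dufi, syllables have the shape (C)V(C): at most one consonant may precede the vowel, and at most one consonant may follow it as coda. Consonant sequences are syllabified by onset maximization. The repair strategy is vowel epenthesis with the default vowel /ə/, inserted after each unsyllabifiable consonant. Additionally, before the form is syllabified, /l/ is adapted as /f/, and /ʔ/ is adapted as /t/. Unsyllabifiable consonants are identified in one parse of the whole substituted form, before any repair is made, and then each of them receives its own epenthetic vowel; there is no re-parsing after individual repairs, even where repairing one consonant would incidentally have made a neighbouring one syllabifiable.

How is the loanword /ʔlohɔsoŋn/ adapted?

təfohɔsoŋnə

Substitution: /ʔ/ → /t/, /l/ → /f/, giving /tfohɔsoŋn/.
Under (C)V(C), the unsyllabifiable consonants are /t/, /n/ (at most one coda consonant is licensed; onsets are limited to one consonant).
Inserting the epenthetic vowel yields /t/ → /tə/, /n/ → /nə/.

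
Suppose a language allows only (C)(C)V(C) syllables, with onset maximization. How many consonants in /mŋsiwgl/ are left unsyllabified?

Syllabifying with onset maximization leaves /m/, /g/, /l/ stranded (at most one coda consonant is licensed; onsets may contain at most 2 consonants).

3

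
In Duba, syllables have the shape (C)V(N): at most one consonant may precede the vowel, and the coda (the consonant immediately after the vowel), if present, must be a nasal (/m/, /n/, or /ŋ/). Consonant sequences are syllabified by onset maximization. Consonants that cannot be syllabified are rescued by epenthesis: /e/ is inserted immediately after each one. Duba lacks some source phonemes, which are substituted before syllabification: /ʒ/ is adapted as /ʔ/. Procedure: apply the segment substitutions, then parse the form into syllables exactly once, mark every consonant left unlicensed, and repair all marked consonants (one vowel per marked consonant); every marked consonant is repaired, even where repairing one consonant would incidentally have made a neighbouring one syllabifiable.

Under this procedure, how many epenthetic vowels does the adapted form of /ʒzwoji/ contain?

2

After substitution the input is /ʔzwoji/.
The unsyllabifiable consonants are /ʔ/, /z/; each receives one epenthetic vowel.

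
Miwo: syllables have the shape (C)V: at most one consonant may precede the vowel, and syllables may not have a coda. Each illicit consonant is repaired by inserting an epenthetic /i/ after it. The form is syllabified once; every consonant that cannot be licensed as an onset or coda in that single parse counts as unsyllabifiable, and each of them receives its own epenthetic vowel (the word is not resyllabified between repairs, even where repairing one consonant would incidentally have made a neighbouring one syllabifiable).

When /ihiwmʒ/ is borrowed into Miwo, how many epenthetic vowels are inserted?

The unsyllabifiable consonants are /w/, /m/, /ʒ/; each receives one epenthetic vowel.

3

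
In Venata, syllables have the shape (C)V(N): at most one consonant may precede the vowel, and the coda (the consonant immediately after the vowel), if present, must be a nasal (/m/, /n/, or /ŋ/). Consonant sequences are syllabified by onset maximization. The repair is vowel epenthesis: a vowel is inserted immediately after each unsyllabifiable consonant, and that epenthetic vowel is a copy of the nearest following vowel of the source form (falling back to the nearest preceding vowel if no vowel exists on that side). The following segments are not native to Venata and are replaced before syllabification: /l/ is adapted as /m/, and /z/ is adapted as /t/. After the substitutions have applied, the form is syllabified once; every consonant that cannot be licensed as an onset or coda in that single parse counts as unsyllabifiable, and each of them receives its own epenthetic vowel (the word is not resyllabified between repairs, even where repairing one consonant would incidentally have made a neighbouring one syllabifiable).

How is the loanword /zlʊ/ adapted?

Substitution: /z/ → /t/, /l/ → /m/, giving /tmʊ/.
Syllabifying with onset maximization leaves /t/ stranded (only a nasal (/m/, /n/, or /ŋ/) is licensed in coda position; onsets are limited to one consonant).
Epenthesis after each stranded consonant: /t/ → /tʊ/.

tʊmʊ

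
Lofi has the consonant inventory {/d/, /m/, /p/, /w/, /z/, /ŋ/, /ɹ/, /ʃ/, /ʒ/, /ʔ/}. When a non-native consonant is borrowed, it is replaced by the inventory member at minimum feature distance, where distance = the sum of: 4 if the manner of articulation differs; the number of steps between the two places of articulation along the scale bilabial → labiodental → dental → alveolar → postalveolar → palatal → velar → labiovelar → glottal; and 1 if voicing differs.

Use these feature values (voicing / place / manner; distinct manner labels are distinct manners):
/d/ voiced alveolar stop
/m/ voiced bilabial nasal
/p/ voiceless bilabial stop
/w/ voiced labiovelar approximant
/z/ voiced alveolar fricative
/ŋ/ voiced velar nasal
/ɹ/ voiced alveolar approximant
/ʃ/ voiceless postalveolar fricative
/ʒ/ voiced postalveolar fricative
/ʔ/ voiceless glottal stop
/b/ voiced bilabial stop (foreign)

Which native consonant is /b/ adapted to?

p

/p/ is closest: same manner (stop), place distance 0 (bilabial→bilabial), voicing differs (+1); total 1. Next closest is /d/ at distance 3.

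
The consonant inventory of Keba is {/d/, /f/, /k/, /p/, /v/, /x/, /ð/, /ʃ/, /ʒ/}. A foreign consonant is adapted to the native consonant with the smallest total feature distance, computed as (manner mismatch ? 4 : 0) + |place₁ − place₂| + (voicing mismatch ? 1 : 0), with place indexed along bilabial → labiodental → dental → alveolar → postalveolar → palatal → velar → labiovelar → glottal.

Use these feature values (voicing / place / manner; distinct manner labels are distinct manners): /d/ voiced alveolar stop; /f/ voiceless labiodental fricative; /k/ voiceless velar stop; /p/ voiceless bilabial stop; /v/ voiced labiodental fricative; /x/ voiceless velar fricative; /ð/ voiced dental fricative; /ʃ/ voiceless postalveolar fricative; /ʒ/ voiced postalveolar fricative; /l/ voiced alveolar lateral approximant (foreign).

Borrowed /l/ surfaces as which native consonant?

d

/d/ is closest: manner differs (lateral approximant→stop, +4), place distance 0 (alveolar→alveolar), same voicing; total 4. Next closest is /ð/ at distance 5.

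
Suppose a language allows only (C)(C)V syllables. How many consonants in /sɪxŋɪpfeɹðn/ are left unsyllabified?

Under (C)(C)V, the unsyllabifiable consonants are /ɹ/, /ð/, /n/ (no codas are permitted; onsets may contain at most 2 consonants).

3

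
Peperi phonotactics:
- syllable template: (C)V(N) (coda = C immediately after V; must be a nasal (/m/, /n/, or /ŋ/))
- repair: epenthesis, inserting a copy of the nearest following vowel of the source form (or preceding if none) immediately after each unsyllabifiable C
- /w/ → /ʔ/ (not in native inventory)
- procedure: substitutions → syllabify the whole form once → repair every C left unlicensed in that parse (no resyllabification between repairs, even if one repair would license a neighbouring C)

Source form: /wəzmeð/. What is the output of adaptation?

Substitution: /w/ → /ʔ/, giving /ʔəzmeð/.
Syllabifying with onset maximization leaves /z/, /ð/ stranded (only a nasal (/m/, /n/, or /ŋ/) is licensed in coda position; onsets are limited to one consonant).
Epenthesis after each stranded consonant: /z/ → /ze/, /ð/ → /ðe/.

ʔəzemeðe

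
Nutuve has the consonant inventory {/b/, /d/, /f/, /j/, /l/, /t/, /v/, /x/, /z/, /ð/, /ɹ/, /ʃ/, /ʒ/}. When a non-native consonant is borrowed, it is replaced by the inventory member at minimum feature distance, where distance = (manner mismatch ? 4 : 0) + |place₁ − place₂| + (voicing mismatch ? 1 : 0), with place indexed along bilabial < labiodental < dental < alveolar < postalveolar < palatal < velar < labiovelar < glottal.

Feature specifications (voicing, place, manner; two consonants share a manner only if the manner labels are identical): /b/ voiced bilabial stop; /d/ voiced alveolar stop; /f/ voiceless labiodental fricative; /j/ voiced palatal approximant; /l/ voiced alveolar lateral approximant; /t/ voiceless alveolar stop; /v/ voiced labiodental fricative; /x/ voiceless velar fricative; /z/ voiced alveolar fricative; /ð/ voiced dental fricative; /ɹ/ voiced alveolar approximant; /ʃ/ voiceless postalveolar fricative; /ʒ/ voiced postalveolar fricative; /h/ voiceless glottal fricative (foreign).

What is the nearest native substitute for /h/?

x

/x/ is closest: same manner (fricative), place distance 2 (glottal→velar), same voicing; total 2. Next closest is /ʃ/ at distance 4.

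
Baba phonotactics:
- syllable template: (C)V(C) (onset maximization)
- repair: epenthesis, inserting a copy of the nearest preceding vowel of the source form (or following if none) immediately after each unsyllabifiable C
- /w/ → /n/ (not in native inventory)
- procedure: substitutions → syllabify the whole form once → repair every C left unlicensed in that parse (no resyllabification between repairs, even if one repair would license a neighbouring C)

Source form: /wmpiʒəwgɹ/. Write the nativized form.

nimipiʒəngəɹə

Substitution: /w/ → /n/, giving /nmpiʒəngɹ/.
Syllabifying with onset maximization leaves /n/, /m/, /g/, /ɹ/ stranded (at most one coda consonant is licensed; onsets are limited to one consonant).
Each unlicensed consonant becomes the onset of a new syllable: /n/ → /ni/, /m/ → /mi/, /g/ → /gə/, /ɹ/ → /ɹə/.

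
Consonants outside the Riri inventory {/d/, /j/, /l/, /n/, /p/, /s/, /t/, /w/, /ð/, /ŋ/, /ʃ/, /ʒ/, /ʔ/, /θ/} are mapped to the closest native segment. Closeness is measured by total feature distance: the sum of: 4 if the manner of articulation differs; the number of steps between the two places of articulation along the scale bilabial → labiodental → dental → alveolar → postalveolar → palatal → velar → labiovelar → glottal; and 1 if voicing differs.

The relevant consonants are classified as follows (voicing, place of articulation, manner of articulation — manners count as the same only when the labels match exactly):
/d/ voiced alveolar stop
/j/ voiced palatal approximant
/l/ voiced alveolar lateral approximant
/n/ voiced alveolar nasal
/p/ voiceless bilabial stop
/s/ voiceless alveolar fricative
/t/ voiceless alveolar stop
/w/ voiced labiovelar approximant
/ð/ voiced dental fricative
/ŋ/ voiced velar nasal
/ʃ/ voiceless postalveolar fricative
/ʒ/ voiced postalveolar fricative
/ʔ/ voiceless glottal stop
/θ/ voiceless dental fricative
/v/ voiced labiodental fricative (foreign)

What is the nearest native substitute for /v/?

ð

/ð/ is closest: same manner (fricative), place distance 1 (labiodental→dental), same voicing; total 1. Next closest is /θ/ at distance 2.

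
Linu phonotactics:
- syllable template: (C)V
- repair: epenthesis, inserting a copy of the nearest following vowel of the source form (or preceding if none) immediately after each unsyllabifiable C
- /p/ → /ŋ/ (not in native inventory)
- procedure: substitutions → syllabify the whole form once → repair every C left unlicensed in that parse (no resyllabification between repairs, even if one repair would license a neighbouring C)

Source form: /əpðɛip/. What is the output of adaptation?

əŋɛðɛiŋi

Substitution: /p/ → /ŋ/, giving /əŋðɛiŋ/.
Syllabifying with onset maximization leaves /ŋ/, /ŋ/ stranded (no codas are permitted; onsets are limited to one consonant).
Epenthesis after each stranded consonant: /ŋ/ → /ŋɛ/, /ŋ/ → /ŋi/.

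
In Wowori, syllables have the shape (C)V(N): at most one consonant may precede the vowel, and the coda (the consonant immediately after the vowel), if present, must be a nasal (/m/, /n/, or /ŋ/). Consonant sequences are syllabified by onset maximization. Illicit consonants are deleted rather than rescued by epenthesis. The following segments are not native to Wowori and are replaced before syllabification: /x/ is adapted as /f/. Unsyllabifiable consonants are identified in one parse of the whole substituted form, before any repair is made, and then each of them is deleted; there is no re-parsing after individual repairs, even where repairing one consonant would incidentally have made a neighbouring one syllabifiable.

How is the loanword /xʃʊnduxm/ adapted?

Substitution: /x/ → /f/, giving /fʃʊndufm/.
Under (C)V(N), the unsyllabifiable consonants are /f/, /f/, /m/ (only a nasal (/m/, /n/, or /ŋ/) is licensed in coda position; onsets are limited to one consonant).
Deleting the stranded consonants removes /f/, /f/, /m/.

ʃʊndu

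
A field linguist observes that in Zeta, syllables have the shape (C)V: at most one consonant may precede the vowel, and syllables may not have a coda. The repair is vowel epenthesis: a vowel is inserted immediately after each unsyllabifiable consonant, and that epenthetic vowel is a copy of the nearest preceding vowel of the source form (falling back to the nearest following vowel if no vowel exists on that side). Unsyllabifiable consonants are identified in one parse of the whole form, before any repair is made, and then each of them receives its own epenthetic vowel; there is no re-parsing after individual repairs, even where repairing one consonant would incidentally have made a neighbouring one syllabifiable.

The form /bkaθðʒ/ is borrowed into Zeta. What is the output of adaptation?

bakaθaðaʒa

Syllabifying with onset maximization leaves /b/, /θ/, /ð/, /ʒ/ stranded (no codas are permitted; onsets are limited to one consonant).
Each unlicensed consonant becomes the onset of a new syllable: /b/ → /ba/, /θ/ → /θa/, /ð/ → /ða/, /ʒ/ → /ʒa/.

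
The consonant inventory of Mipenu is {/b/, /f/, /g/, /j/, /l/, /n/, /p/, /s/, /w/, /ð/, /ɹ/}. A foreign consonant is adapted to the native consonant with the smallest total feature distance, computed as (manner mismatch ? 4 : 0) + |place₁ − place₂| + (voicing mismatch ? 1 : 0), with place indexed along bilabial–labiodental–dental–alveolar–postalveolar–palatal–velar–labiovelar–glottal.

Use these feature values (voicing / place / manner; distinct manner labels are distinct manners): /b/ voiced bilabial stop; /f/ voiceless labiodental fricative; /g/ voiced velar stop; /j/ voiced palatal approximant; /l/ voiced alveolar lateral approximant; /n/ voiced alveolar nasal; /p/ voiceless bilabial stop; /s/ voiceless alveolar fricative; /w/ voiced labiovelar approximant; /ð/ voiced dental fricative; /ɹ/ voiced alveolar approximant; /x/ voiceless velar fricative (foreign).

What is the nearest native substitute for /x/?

/s/ is closest: same manner (fricative), place distance 3 (velar→alveolar), same voicing; total 3. Next closest is /f/ at distance 5.

s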